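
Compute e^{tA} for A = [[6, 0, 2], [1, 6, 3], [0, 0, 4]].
e^{tA} = [[e^{6*t}, 0, e^{6*t} - e^{4*t}], [t*e^{6*t}, e^{6*t}, t*e^{6*t} + e^{6*t} - e^{4*t}], [0, 0, e^{4*t}]]

A has Jordan form J = [[4, 0, 0], [0, 6, 1], [0, 0, 6]] with A = PJP^{-1}, so e^{tA} = P e^{tJ} P^{-1}.

For a Jordan block J_k(λ), e^{tJ_k(λ)} = e^{λt} · (I + tN + t^2 N^2/2! + ... + t^{k-1} N^{k-1}/(k-1)!) where N is the nilpotent superdiagonal part.

Assembling the blocks and conjugating back gives the entries of e^{tA} as shown above.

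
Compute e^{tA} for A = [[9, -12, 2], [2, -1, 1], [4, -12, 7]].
A has Jordan form J = [[5, 1, 0], [0, 5, 0], [0, 0, 5]] with A = PJP^{-1}, so e^{tA} = P e^{tJ} P^{-1}.

For a Jordan block J_k(λ), e^{tJ_k(λ)} = e^{λt} · (I + tN + t^2 N^2/2! + ... + t^{k-1} N^{k-1}/(k-1)!) where N is the nilpotent superdiagonal part.

Assembling the blocks and conjugating back gives the entries of e^{tA} as shown above.

e^{tA} = [[(4*t + 1)*e^{5*t}, -12*t*e^{5*t}, 2*t*e^{5*t}], [2*t*e^{5*t}, (1 - 6*t)*e^{5*t}, t*e^{5*t}], [4*t*e^{5*t}, -12*t*e^{5*t}, (2*t + 1)*e^{5*t}]]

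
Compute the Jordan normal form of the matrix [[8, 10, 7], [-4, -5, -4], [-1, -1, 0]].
J = [[1, 1, 0], [0, 1, 1], [0, 0, 1]]

The characteristic polynomial is det(xI - A) = (x - 1)^3, so the eigenvalues are 1 (algebraic multiplicity 3).

For λ = 1: rank(A - I) = 2, rank((A - I)^2) = 1, rank((A - I)^3) = 0. The eigenspace has dimension 3 - 2 = 1, so there is 1 Jordan block; the rank sequence gives block sizes [3].

Assembling the blocks gives the Jordan form J above.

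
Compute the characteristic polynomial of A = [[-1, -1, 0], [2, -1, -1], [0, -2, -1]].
xI - A = [[x + 1, 1, 0], [-2, x + 1, 1], [0, 2, x + 1]].

Expanding det(xI - A) along the first row:
det(xI - A) = + (x + 1)·det([[x + 1, 1], [2, x + 1]]) - (1)·det([[-2, 1], [0, x + 1]]) + (0)·det([[-2, x + 1], [0, 2]]).

Evaluating gives χ_A(x) = x^3 + 3x^2 + 3x + 1 = (x + 1)^3.

χ_A(x) = (x + 1)^3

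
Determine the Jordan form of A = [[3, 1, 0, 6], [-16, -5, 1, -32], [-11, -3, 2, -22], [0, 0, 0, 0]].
The characteristic polynomial is det(xI - A) = x^4, so the eigenvalues are 0 (algebraic multiplicity 4).

For λ = 0: rank(A) = 2, rank(A^2) = 1, rank(A^3) = 0. The eigenspace has dimension 4 - 2 = 2, so there are 2 Jordan blocks; the rank sequence gives block sizes [3, 1].

Assembling the blocks gives the Jordan form J above.

J = [[0, 1, 0, 0], [0, 0, 1, 0], [0, 0, 0, 0], [0, 0, 0, 0]]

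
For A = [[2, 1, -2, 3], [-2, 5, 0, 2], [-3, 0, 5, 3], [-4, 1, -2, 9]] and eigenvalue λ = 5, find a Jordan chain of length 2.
We seek v_1 ∈ ker((A - 5I)^2) \ ker(A - 5I), then set v_{i+1} = (A - 5I) v_i.

One such chain is v_1 = [[0, 1, 0, 0]]^T, v_2 = [[1, 0, 0, 1]]^T. Check: (A - 5I) v_2 = [[0, 0, 0, 0]]^T = 0.

v_1 = [[0, 1, 0, 0]]^T, v_2 = [[1, 0, 0, 1]]^T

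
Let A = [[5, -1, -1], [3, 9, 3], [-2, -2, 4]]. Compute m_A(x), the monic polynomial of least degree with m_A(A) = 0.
The characteristic polynomial factors as (x - 6)^3. The minimal polynomial is ∏(x - λ)^{k_λ} where k_λ is the size of the largest Jordan block at λ.

For λ = 6: rank(A - 6I) = 1, and the largest Jordan block has size 2 (the smallest k with rank((A - 6I)^k) = rank((A - 6I)^(k+1))).

So m_A(x) = (x - 6)^2.

m_A(x) = (x - 6)^2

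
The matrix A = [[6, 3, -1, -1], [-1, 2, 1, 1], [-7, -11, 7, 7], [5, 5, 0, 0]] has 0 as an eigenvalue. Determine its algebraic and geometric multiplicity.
The characteristic polynomial is x(x - 5)^3, so the factor x appears with exponent 1: the algebraic multiplicity is 1.

rank(A) = 3, so the eigenspace has dimension 4 - 3 = 1: the geometric multiplicity is 1.

algebraic multiplicity 1, geometric multiplicity 1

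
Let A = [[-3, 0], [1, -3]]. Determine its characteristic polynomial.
χ_A(x) = (x + 3)^2

xI - A = [[x + 3, 0], [-1, x + 3]].

Expanding det(xI - A) along the first row:
det(xI - A) = + (x + 3)·det([[x + 3]]) - (0)·det([[-1]]).

Evaluating gives χ_A(x) = x^2 + 6x + 9 = (x + 3)^2.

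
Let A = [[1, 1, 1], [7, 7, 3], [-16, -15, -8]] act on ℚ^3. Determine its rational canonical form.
R = [[0, 0, 4], [1, 0, 3], [0, 1, 0]]

The invariant factors of A (the non-unit diagonal entries of the Smith normal form of xI - A over ℚ[x]) are x^3 - 3x - 4, each dividing the next. The characteristic polynomial is their product, x^3 - 3x - 4.

The rational canonical form is the block-diagonal matrix of companion matrices C(f_i):
R = [[0, 0, 4], [1, 0, 3], [0, 1, 0]].

Note the characteristic polynomial does not split into linear factors over ℚ, so A has no Jordan form over ℚ; the rational canonical form exists over any field.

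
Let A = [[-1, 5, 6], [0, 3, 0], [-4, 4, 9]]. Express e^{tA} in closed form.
e^{tA} = [[(3 - 2*e^{2*t})*e^{3*t}, (3*t + e^{2*t} - 1)*e^{3*t}, 3*(e^{2*t} - 1)*e^{3*t}], [0, e^{3*t}, 0], [2*(1 - e^{2*t})*e^{3*t}, (2*t + e^{2*t} - 1)*e^{3*t}, (3*e^{2*t} - 2)*e^{3*t}]]

A has Jordan form J = [[3, 1, 0], [0, 3, 0], [0, 0, 5]] with A = PJP^{-1}, so e^{tA} = P e^{tJ} P^{-1}.

For a Jordan block J_k(λ), e^{tJ_k(λ)} = e^{λt} · (I + tN + t^2 N^2/2! + ... + t^{k-1} N^{k-1}/(k-1)!) where N is the nilpotent superdiagonal part.

Assembling the blocks and conjugating back gives the entries of e^{tA} as shown above.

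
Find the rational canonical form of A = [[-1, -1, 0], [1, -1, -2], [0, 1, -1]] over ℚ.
R = [[0, 0, -4], [1, 0, -6], [0, 1, -3]]

The invariant factors of A (the non-unit diagonal entries of the Smith normal form of xI - A over ℚ[x]) are (x + 1)(x^2 + 2x + 4), each dividing the next. The characteristic polynomial is their product, (x + 1)(x^2 + 2x + 4).

The rational canonical form is the block-diagonal matrix of companion matrices C(f_i):
R = [[0, 0, -4], [1, 0, -6], [0, 1, -3]].

Note the characteristic polynomial does not split into linear factors over ℚ, so A has no Jordan form over ℚ; the rational canonical form exists over any field.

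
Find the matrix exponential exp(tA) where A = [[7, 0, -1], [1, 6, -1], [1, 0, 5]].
A has Jordan form J = [[6, 1, 0], [0, 6, 0], [0, 0, 6]] with A = PJP^{-1}, so e^{tA} = P e^{tJ} P^{-1}.

For a Jordan block J_k(λ), e^{tJ_k(λ)} = e^{λt} · (I + tN + t^2 N^2/2! + ... + t^{k-1} N^{k-1}/(k-1)!) where N is the nilpotent superdiagonal part.

Assembling the blocks and conjugating back gives the entries of e^{tA} as shown above.

e^{tA} = [[(t + 1)*e^{6*t}, 0, -t*e^{6*t}], [t*e^{6*t}, e^{6*t}, -t*e^{6*t}], [t*e^{6*t}, 0, (1 - t)*e^{6*t}]]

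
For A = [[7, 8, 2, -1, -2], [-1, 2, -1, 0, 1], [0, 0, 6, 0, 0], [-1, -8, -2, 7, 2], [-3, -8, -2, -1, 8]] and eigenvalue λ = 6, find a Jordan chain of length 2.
We seek v_1 ∈ ker((A - 6I)^2) \ ker(A - 6I), then set v_{i+1} = (A - 6I) v_i.

One such chain is v_1 = [[0, 0, 1, 0, 0]]^T, v_2 = [[2, -1, 0, -2, -2]]^T. Check: (A - 6I) v_2 = [[0, 0, 0, 0, 0]]^T = 0.

v_1 = [[0, 0, 1, 0, 0]]^T, v_2 = [[2, -1, 0, -2, -2]]^T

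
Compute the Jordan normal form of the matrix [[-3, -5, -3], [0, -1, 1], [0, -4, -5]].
The characteristic polynomial is det(xI - A) = (x + 3)^3, so the eigenvalues are -3 (algebraic multiplicity 3).

For λ = -3: rank(A + 3I) = 2, rank((A + 3I)^2) = 1, rank((A + 3I)^3) = 0. The eigenspace has dimension 3 - 2 = 1, so there is 1 Jordan block; the rank sequence gives block sizes [3].

Assembling the blocks gives the Jordan form J above.

J = [[-3, 1, 0], [0, -3, 1], [0, 0, -3]]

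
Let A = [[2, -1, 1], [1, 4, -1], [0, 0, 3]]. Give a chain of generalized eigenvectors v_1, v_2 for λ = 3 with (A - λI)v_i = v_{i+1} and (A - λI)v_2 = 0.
We seek v_1 ∈ ker((A - 3I)^2) \ ker(A - 3I), then set v_{i+1} = (A - 3I) v_i.

One such chain is v_1 = [[0, 0, 1]]^T, v_2 = [[1, -1, 0]]^T. Check: (A - 3I) v_2 = [[0, 0, 0]]^T = 0.

v_1 = [[0, 0, 1]]^T, v_2 = [[1, -1, 0]]^T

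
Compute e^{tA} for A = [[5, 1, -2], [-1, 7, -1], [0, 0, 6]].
A has Jordan form J = [[6, 1, 0], [0, 6, 1], [0, 0, 6]] with A = PJP^{-1}, so e^{tA} = P e^{tJ} P^{-1}.

For a Jordan block J_k(λ), e^{tJ_k(λ)} = e^{λt} · (I + tN + t^2 N^2/2! + ... + t^{k-1} N^{k-1}/(k-1)!) where N is the nilpotent superdiagonal part.

Assembling the blocks and conjugating back gives the entries of e^{tA} as shown above.

e^{tA} = [[(1 - t)*e^{6*t}, t*e^{6*t}, t*(t - 4)*e^{6*t}/2], [-t*e^{6*t}, (t + 1)*e^{6*t}, t*(t - 2)*e^{6*t}/2], [0, 0, e^{6*t}]]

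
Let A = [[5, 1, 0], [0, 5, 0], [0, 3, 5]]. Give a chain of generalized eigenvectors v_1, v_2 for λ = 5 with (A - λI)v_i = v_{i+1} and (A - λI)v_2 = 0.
We seek v_1 ∈ ker((A - 5I)^2) \ ker(A - 5I), then set v_{i+1} = (A - 5I) v_i.

One such chain is v_1 = [[2, 1, 4]]^T, v_2 = [[1, 0, 3]]^T. Check: (A - 5I) v_2 = [[0, 0, 0]]^T = 0.

v_1 = [[2, 1, 4]]^T, v_2 = [[1, 0, 3]]^T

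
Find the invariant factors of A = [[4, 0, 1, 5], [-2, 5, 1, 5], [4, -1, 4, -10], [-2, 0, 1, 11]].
The Jordan structure of A has elementary divisors (x - 6)^3, (x - 6). Arranging the block sizes at each eigenvalue in decreasing order and taking row products gives the invariant factors.

Invariant factors (smallest first, each dividing the next): x - 6, (x - 6)^3.

Check: the last factor (x - 6)^3 is the minimal polynomial, and the product (x - 6)^4 is the characteristic polynomial.

x - 6, (x - 6)^3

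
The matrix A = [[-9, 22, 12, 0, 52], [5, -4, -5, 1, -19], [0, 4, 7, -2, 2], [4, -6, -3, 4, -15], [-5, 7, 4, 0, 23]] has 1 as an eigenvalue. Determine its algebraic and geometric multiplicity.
algebraic multiplicity 1, geometric multiplicity 1

The characteristic polynomial is (x - 5)^4(x - 1), so the factor x - 1 appears with exponent 1: the algebraic multiplicity is 1.

rank(A - I) = 4, so the eigenspace has dimension 5 - 4 = 1: the geometric multiplicity is 1.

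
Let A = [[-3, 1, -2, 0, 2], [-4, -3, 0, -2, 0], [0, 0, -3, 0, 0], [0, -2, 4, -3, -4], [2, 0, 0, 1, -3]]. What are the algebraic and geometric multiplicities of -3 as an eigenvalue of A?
The characteristic polynomial is (x + 3)^5, so the factor x + 3 appears with exponent 5: the algebraic multiplicity is 5.

rank(A + 3I) = 2, so the eigenspace has dimension 5 - 2 = 3: the geometric multiplicity is 3.

Since 3 < 5, A is not diagonalizable.

algebraic multiplicity 5, geometric multiplicity 3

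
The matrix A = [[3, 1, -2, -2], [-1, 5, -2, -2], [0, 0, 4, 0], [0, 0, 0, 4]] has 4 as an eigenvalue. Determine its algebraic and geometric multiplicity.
The characteristic polynomial is (x - 4)^4, so the factor x - 4 appears with exponent 4: the algebraic multiplicity is 4.

rank(A - 4I) = 1, so the eigenspace has dimension 4 - 1 = 3: the geometric multiplicity is 3.

Since 3 < 4, A is not diagonalizable.

algebraic multiplicity 4, geometric multiplicity 3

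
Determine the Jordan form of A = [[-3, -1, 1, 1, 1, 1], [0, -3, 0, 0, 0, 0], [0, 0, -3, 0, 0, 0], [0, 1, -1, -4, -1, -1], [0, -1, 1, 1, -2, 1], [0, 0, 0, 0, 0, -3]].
J = [[-3, 1, 0, 0, 0, 0], [0, -3, 0, 0, 0, 0], [0, 0, -3, 0, 0, 0], [0, 0, 0, -3, 0, 0], [0, 0, 0, 0, -3, 0], [0, 0, 0, 0, 0, -3]]

The characteristic polynomial is det(xI - A) = (x + 3)^6, so the eigenvalues are -3 (algebraic multiplicity 6).

For λ = -3: rank(A + 3I) = 1, rank((A + 3I)^2) = 0. The eigenspace has dimension 6 - 1 = 5, so there are 5 Jordan blocks; the rank sequence gives block sizes [2, 1, 1, 1, 1].

Assembling the blocks gives the Jordan form J above.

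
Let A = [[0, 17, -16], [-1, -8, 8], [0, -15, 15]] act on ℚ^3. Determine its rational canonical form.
The invariant factors of A (the non-unit diagonal entries of the Smith normal form of xI - A over ℚ[x]) are (x - 3)(x^2 - 4x + 5), each dividing the next. The characteristic polynomial is their product, (x - 3)(x^2 - 4x + 5).

The rational canonical form is the block-diagonal matrix of companion matrices C(f_i):
R = [[0, 0, 15], [1, 0, -17], [0, 1, 7]].

Note the characteristic polynomial does not split into linear factors over ℚ, so A has no Jordan form over ℚ; the rational canonical form exists over any field.

R = [[0, 0, 15], [1, 0, -17], [0, 1, 7]]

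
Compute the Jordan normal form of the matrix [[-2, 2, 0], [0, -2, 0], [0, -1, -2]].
J = [[-2, 1, 0], [0, -2, 0], [0, 0, -2]]

The characteristic polynomial is det(xI - A) = (x + 2)^3, so the eigenvalues are -2 (algebraic multiplicity 3).

For λ = -2: rank(A + 2I) = 1, rank((A + 2I)^2) = 0. The eigenspace has dimension 3 - 1 = 2, so there are 2 Jordan blocks; the rank sequence gives block sizes [2, 1].

Assembling the blocks gives the Jordan form J above.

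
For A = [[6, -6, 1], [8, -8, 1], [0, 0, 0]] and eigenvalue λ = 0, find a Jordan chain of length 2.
v_1 = [[2, 2, 1]]^T, v_2 = [[1, 1, 0]]^T

We seek v_1 ∈ ker(A^2) \ ker(A), then set v_{i+1} = A v_i.

One such chain is v_1 = [[2, 2, 1]]^T, v_2 = [[1, 1, 0]]^T. Check: A v_2 = [[0, 0, 0]]^T = 0.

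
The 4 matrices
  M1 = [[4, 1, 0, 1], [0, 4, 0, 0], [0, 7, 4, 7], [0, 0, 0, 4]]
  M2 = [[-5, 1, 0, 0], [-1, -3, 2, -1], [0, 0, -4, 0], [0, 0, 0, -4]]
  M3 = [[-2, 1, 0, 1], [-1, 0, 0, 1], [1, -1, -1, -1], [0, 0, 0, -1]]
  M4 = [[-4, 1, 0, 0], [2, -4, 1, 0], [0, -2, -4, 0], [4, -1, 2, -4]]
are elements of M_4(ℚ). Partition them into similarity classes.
Characteristic polynomials: χ_{M1} = (x - 4)^4, χ_{M2} = (x + 4)^4, χ_{M3} = (x + 1)^4, χ_{M4} = (x + 4)^4.

{M1}: invariant factors x - 4, x - 4, (x - 4)^2.

{M2, M4}: invariant factors x + 4, (x + 4)^3.

{M3}: invariant factors x + 1, x + 1, (x + 1)^2.

Matrices are similar if and only if their invariant-factor lists agree; the partition into similarity classes is {M1}, {M2, M4}, {M3}.

3 classes: {M1}, {M2, M4}, {M3}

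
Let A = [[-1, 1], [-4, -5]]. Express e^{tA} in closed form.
e^{tA} = [[(2*t + 1)*e^{-3*t}, t*e^{-3*t}], [-4*t*e^{-3*t}, (1 - 2*t)*e^{-3*t}]]

A has Jordan form J = [[-3, 1], [0, -3]] with A = PJP^{-1}, so e^{tA} = P e^{tJ} P^{-1}.

For a Jordan block J_k(λ), e^{tJ_k(λ)} = e^{λt} · (I + tN + t^2 N^2/2! + ... + t^{k-1} N^{k-1}/(k-1)!) where N is the nilpotent superdiagonal part.

Assembling the blocks and conjugating back gives the entries of e^{tA} as shown above.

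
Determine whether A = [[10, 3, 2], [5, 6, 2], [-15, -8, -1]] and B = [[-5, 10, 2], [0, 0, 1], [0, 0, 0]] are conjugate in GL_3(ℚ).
No.

trace(A) = 15 but trace(B) = -5. The trace is a similarity invariant, so A and B are not similar.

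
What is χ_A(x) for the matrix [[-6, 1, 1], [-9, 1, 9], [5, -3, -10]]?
χ_A(x) = (x + 5)^3

xI - A = [[x + 6, -1, -1], [9, x - 1, -9], [-5, 3, x + 10]].

Expanding det(xI - A) along the first row:
det(xI - A) = + (x + 6)·det([[x - 1, -9], [3, x + 10]]) - (-1)·det([[9, -9], [-5, x + 10]]) + (-1)·det([[9, x - 1], [-5, 3]]).

Evaluating gives χ_A(x) = x^3 + 15x^2 + 75x + 125 = (x + 5)^3.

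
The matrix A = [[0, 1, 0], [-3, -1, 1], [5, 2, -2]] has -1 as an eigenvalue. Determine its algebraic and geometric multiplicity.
The characteristic polynomial is (x + 1)^3, so the factor x + 1 appears with exponent 3: the algebraic multiplicity is 3.

rank(A + I) = 2, so the eigenspace has dimension 3 - 2 = 1: the geometric multiplicity is 1.

Since 1 < 3, A is not diagonalizable.

algebraic multiplicity 3, geometric multiplicity 1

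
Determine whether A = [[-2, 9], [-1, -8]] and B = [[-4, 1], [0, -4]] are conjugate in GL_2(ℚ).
No.

trace(A) = -10 but trace(B) = -8. The trace is a similarity invariant, so A and B are not similar.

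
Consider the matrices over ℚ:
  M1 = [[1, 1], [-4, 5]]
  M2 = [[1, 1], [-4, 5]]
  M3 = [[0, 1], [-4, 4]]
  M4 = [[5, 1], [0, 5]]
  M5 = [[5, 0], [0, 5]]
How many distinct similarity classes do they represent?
Characteristic polynomials: χ_{M1} = (x - 3)^2, χ_{M2} = (x - 3)^2, χ_{M3} = (x - 2)^2, χ_{M4} = (x - 5)^2, χ_{M5} = (x - 5)^2.

{M1, M2}: invariant factors (x - 3)^2.

{M3}: invariant factors (x - 2)^2.

{M4}: invariant factors (x - 5)^2.

{M5}: invariant factors x - 5, x - 5.

Matrices are similar if and only if their invariant-factor lists agree; the partition into similarity classes is {M1, M2}, {M3}, {M4}, {M5}.

4 classes: {M1, M2}, {M3}, {M4}, {M5}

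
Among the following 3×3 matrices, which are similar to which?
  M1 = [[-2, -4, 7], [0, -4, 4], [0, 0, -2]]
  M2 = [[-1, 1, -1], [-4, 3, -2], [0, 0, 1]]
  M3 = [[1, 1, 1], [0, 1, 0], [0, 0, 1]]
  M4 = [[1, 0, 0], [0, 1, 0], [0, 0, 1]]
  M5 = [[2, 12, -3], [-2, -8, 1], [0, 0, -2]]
Characteristic polynomials: χ_{M1} = (x + 2)^2(x + 4), χ_{M2} = (x - 1)^3, χ_{M3} = (x - 1)^3, χ_{M4} = (x - 1)^3, χ_{M5} = (x + 2)^2(x + 4).

{M1, M5}: invariant factors (x + 2)^2(x + 4).

{M2, M3}: invariant factors x - 1, (x - 1)^2.

{M4}: invariant factors x - 1, x - 1, x - 1.

Matrices are similar if and only if their invariant-factor lists agree; the partition into similarity classes is {M1, M5}, {M2, M3}, {M4}.

3 classes: {M1, M5}, {M2, M3}, {M4}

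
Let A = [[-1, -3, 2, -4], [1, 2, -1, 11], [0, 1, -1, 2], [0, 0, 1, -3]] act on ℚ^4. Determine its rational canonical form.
The invariant factors of A (the non-unit diagonal entries of the Smith normal form of xI - A over ℚ[x]) are (x + 3)(x^3 - x - 3), each dividing the next. The characteristic polynomial is their product, (x + 3)(x^3 - x - 3).

The rational canonical form is the block-diagonal matrix of companion matrices C(f_i):
R = [[0, 0, 0, 9], [1, 0, 0, 6], [0, 1, 0, 1], [0, 0, 1, -3]].

Note the characteristic polynomial does not split into linear factors over ℚ, so A has no Jordan form over ℚ; the rational canonical form exists over any field.

R = [[0, 0, 0, 9], [1, 0, 0, 6], [0, 1, 0, 1], [0, 0, 1, -3]]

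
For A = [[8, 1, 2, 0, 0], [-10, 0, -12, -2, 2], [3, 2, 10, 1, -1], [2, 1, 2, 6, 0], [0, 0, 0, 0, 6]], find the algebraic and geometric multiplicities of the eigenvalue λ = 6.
The characteristic polynomial is (x - 6)^5, so the factor x - 6 appears with exponent 5: the algebraic multiplicity is 5.

rank(A - 6I) = 2, so the eigenspace has dimension 5 - 2 = 3: the geometric multiplicity is 3.

Since 3 < 5, A is not diagonalizable.

algebraic multiplicity 5, geometric multiplicity 3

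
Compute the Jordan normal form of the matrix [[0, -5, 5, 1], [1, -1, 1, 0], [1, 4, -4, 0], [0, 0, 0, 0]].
The characteristic polynomial is det(xI - A) = x^3(x + 5), so the eigenvalues are -5 (algebraic multiplicity 1), 0 (algebraic multiplicity 3).

For λ = -5: algebraic multiplicity 1 gives one 1×1 block.

For λ = 0: rank(A) = 3, rank(A^2) = 2, rank(A^3) = 1. The eigenspace has dimension 4 - 3 = 1, so there is 1 Jordan block; the rank sequence gives block sizes [3].

Assembling the blocks gives the Jordan form J above.

J = [[-5, 0, 0, 0], [0, 0, 1, 0], [0, 0, 0, 1], [0, 0, 0, 0]]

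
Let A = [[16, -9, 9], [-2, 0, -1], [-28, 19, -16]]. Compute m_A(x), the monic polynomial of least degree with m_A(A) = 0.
m_A(x) = (x - 1)^2(x + 2)

The characteristic polynomial factors as (x - 1)^2(x + 2). The minimal polynomial is ∏(x - λ)^{k_λ} where k_λ is the size of the largest Jordan block at λ.

For λ = -2: rank(A + 2I) = 2, and the largest Jordan block has size 1 (the smallest k with rank((A + 2I)^k) = rank((A + 2I)^(k+1))).
For λ = 1: rank(A - I) = 2, and the largest Jordan block has size 2 (the smallest k with rank((A - I)^k) = rank((A - I)^(k+1))).

So m_A(x) = (x - 1)^2(x + 2).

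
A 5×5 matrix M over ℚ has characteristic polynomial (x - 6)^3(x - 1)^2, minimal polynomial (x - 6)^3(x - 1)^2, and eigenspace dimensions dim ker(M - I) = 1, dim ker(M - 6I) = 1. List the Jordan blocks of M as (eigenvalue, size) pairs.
Jordan blocks: (1, 2), (6, 3)

λ = 1: algebraic multiplicity 2 (exponent in χ_M), largest block size 2 (exponent in m_M), 1 block (geometric multiplicity). This forces block sizes [2].
λ = 6: algebraic multiplicity 3 (exponent in χ_M), largest block size 3 (exponent in m_M), 1 block (geometric multiplicity). This forces block sizes [3].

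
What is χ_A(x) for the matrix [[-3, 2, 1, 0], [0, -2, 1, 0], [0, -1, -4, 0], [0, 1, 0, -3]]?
xI - A = [[x + 3, -2, -1, 0], [0, x + 2, -1, 0], [0, 1, x + 4, 0], [0, -1, 0, x + 3]].

Expanding det(xI - A) along the first row:
det(xI - A) = + (x + 3)·det([[x + 2, -1, 0], [1, x + 4, 0], [-1, 0, x + 3]]) - (-2)·det([[0, -1, 0], [0, x + 4, 0], [0, 0, x + 3]]) + (-1)·det([[0, x + 2, 0], [0, 1, 0], [0, -1, x + 3]]) - (0)·det([[0, x + 2, -1], [0, 1, x + 4], [0, -1, 0]]).

Evaluating gives χ_A(x) = x^4 + 12x^3 + 54x^2 + 108x + 81 = (x + 3)^4.

χ_A(x) = (x + 3)^4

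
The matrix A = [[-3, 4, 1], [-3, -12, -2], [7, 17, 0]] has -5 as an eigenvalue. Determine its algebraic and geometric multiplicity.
algebraic multiplicity 3, geometric multiplicity 1

The characteristic polynomial is (x + 5)^3, so the factor x + 5 appears with exponent 3: the algebraic multiplicity is 3.

rank(A + 5I) = 2, so the eigenspace has dimension 3 - 2 = 1: the geometric multiplicity is 1.

Since 1 < 3, A is not diagonalizable.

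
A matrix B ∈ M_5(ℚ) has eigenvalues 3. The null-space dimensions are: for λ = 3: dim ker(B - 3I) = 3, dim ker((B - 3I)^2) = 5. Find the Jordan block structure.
λ = 3: successive nullity increments [3, 2] count blocks of size ≥ k; block sizes are [2, 2, 1].

Jordan blocks: (3, 2), (3, 2), (3, 1)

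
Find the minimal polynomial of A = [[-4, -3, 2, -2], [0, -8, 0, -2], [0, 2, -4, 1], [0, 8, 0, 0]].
m_A(x) = (x + 4)^2

The characteristic polynomial factors as (x + 4)^4. The minimal polynomial is ∏(x - λ)^{k_λ} where k_λ is the size of the largest Jordan block at λ.

For λ = -4: rank(A + 4I) = 2, and the largest Jordan block has size 2 (the smallest k with rank((A + 4I)^k) = rank((A + 4I)^(k+1))).

So m_A(x) = (x + 4)^2.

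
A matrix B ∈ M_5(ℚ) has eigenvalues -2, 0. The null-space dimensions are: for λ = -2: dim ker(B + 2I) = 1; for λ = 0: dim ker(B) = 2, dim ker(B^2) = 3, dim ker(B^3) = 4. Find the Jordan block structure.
λ = -2: successive nullity increments [1] count blocks of size ≥ k; block sizes are [1].
λ = 0: successive nullity increments [2, 1, 1] count blocks of size ≥ k; block sizes are [3, 1].

Jordan blocks: (-2, 1), (0, 3), (0, 1)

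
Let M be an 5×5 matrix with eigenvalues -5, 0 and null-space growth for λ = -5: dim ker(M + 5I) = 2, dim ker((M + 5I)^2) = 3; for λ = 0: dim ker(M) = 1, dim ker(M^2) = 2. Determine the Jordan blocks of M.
λ = -5: successive nullity increments [2, 1] count blocks of size ≥ k; block sizes are [2, 1].
λ = 0: successive nullity increments [1, 1] count blocks of size ≥ k; block sizes are [2].

Jordan blocks: (-5, 2), (-5, 1), (0, 2)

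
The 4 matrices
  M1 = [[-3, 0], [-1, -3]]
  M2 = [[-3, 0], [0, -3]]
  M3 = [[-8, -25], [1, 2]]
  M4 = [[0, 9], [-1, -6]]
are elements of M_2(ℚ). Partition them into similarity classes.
Characteristic polynomials: χ_{M1} = (x + 3)^2, χ_{M2} = (x + 3)^2, χ_{M3} = (x + 3)^2, χ_{M4} = (x + 3)^2.

{M1, M3, M4}: invariant factors (x + 3)^2.

{M2}: invariant factors x + 3, x + 3.

Matrices are similar if and only if their invariant-factor lists agree; the partition into similarity classes is {M1, M3, M4}, {M2}.

2 classes: {M1, M3, M4}, {M2}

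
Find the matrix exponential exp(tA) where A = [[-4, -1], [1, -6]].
e^{tA} = [[(t + 1)*e^{-5*t}, -t*e^{-5*t}], [t*e^{-5*t}, (1 - t)*e^{-5*t}]]

A has Jordan form J = [[-5, 1], [0, -5]] with A = PJP^{-1}, so e^{tA} = P e^{tJ} P^{-1}.

For a Jordan block J_k(λ), e^{tJ_k(λ)} = e^{λt} · (I + tN + t^2 N^2/2! + ... + t^{k-1} N^{k-1}/(k-1)!) where N is the nilpotent superdiagonal part.

Assembling the blocks and conjugating back gives the entries of e^{tA} as shown above.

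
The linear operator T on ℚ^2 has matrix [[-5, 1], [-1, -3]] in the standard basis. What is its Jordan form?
J = [[-4, 1], [0, -4]]

The characteristic polynomial is det(xI - A) = (x + 4)^2, so the eigenvalues are -4 (algebraic multiplicity 2).

For λ = -4: rank(A + 4I) = 1, rank((A + 4I)^2) = 0. The eigenspace has dimension 2 - 1 = 1, so there is 1 Jordan block; the rank sequence gives block sizes [2].

Assembling the blocks gives the Jordan form J above.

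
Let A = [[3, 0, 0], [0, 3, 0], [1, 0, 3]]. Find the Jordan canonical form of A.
The characteristic polynomial is det(xI - A) = (x - 3)^3, so the eigenvalues are 3 (algebraic multiplicity 3).

For λ = 3: rank(A - 3I) = 1, rank((A - 3I)^2) = 0. The eigenspace has dimension 3 - 1 = 2, so there are 2 Jordan blocks; the rank sequence gives block sizes [2, 1].

Assembling the blocks gives the Jordan form J above.

J = [[3, 1, 0], [0, 3, 0], [0, 0, 3]]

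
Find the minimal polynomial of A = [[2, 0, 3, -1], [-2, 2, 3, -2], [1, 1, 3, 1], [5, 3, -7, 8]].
m_A(x) = (x - 4)^3(x - 3)

The characteristic polynomial factors as (x - 4)^3(x - 3). The minimal polynomial is ∏(x - λ)^{k_λ} where k_λ is the size of the largest Jordan block at λ.

For λ = 3: rank(A - 3I) = 3, and the largest Jordan block has size 1 (the smallest k with rank((A - 3I)^k) = rank((A - 3I)^(k+1))).
For λ = 4: rank(A - 4I) = 3, and the largest Jordan block has size 3 (the smallest k with rank((A - 4I)^k) = rank((A - 4I)^(k+1))).

So m_A(x) = (x - 4)^3(x - 3).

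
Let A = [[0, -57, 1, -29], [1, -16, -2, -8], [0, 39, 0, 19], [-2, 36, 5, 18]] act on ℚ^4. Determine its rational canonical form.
The invariant factors of A (the non-unit diagonal entries of the Smith normal form of xI - A over ℚ[x]) are (x - 5)(x + 2)(x^2 + x - 5), each dividing the next. The characteristic polynomial is their product, (x - 5)(x + 2)(x^2 + x - 5).

The rational canonical form is the block-diagonal matrix of companion matrices C(f_i):
R = [[0, 0, 0, -50], [1, 0, 0, -5], [0, 1, 0, 18], [0, 0, 1, 2]].

Note the characteristic polynomial does not split into linear factors over ℚ, so A has no Jordan form over ℚ; the rational canonical form exists over any field.

R = [[0, 0, 0, -50], [1, 0, 0, -5], [0, 1, 0, 18], [0, 0, 1, 2]]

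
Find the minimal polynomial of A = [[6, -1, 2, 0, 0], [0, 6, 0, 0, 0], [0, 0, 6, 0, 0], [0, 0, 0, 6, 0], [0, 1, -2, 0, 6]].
The characteristic polynomial factors as (x - 6)^5. The minimal polynomial is ∏(x - λ)^{k_λ} where k_λ is the size of the largest Jordan block at λ.

For λ = 6: rank(A - 6I) = 1, and the largest Jordan block has size 2 (the smallest k with rank((A - 6I)^k) = rank((A - 6I)^(k+1))).

So m_A(x) = (x - 6)^2.

m_A(x) = (x - 6)^2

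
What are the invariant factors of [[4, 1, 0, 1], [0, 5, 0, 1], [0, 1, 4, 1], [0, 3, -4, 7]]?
The Jordan structure of A has elementary divisors (x - 4), (x - 4), (x - 6)^2. Arranging the block sizes at each eigenvalue in decreasing order and taking row products gives the invariant factors.

Invariant factors (smallest first, each dividing the next): x - 4, (x - 6)^2(x - 4).

Check: the last factor (x - 6)^2(x - 4) is the minimal polynomial, and the product (x - 6)^2(x - 4)^2 is the characteristic polynomial.

x - 4, (x - 6)^2(x - 4)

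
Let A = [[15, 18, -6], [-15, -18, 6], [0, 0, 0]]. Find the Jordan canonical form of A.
J = [[-3, 0, 0], [0, 0, 0], [0, 0, 0]]

The characteristic polynomial is det(xI - A) = x^2(x + 3), so the eigenvalues are -3 (algebraic multiplicity 1), 0 (algebraic multiplicity 2).

For λ = -3: algebraic multiplicity 1 gives one 1×1 block.

For λ = 0: rank(A) = 1. The eigenspace has dimension 3 - 1 = 2, so there are 2 Jordan blocks; the rank sequence gives block sizes [1, 1].

Assembling the blocks gives the Jordan form J above.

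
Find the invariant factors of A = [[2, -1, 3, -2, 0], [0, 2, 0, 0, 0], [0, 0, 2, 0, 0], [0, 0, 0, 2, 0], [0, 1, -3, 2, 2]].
x - 2, x - 2, x - 2, (x - 2)^2

The Jordan structure of A has elementary divisors (x - 2)^2, (x - 2), (x - 2), (x - 2). Arranging the block sizes at each eigenvalue in decreasing order and taking row products gives the invariant factors.

Invariant factors (smallest first, each dividing the next): x - 2, x - 2, x - 2, (x - 2)^2.

Check: the last factor (x - 2)^2 is the minimal polynomial, and the product (x - 2)^5 is the characteristic polynomial.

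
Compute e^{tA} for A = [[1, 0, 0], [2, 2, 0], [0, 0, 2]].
e^{tA} = [[e^{t}, 0, 0], [2*(e^{t} - 1)*e^{t}, e^{2*t}, 0], [0, 0, e^{2*t}]]

A has Jordan form J = [[1, 0, 0], [0, 2, 0], [0, 0, 2]] with A = PJP^{-1}, so e^{tA} = P e^{tJ} P^{-1}.

For a Jordan block J_k(λ), e^{tJ_k(λ)} = e^{λt} · (I + tN + t^2 N^2/2! + ... + t^{k-1} N^{k-1}/(k-1)!) where N is the nilpotent superdiagonal part.

Assembling the blocks and conjugating back gives the entries of e^{tA} as shown above.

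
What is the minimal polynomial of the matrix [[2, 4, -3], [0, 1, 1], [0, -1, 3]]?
m_A(x) = (x - 2)^3

The characteristic polynomial factors as (x - 2)^3. The minimal polynomial is ∏(x - λ)^{k_λ} where k_λ is the size of the largest Jordan block at λ.

For λ = 2: rank(A - 2I) = 2, and the largest Jordan block has size 3 (the smallest k with rank((A - 2I)^k) = rank((A - 2I)^(k+1))).

So m_A(x) = (x - 2)^3.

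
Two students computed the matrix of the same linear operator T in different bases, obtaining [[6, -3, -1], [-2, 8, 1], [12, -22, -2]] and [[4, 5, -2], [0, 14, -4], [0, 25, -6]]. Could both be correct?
Both have characteristic polynomial (x - 4)^3, but the minimal polynomial of A is (x - 4)^3 while the minimal polynomial of B is (x - 4)^2. The minimal polynomial is a similarity invariant, so A and B are not similar.

No.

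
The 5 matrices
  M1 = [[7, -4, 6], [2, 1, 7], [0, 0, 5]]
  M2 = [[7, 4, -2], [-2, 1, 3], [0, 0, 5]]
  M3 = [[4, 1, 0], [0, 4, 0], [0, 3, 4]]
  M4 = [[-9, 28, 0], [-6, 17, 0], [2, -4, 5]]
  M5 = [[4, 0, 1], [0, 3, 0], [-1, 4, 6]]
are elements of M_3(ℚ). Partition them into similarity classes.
Characteristic polynomials: χ_{M1} = (x - 5)^2(x - 3), χ_{M2} = (x - 5)^2(x - 3), χ_{M3} = (x - 4)^3, χ_{M4} = (x - 5)^2(x - 3), χ_{M5} = (x - 5)^2(x - 3).

{M1, M2, M5}: invariant factors (x - 5)^2(x - 3).

{M3}: invariant factors x - 4, (x - 4)^2.

{M4}: invariant factors x - 5, (x - 5)(x - 3).

Matrices are similar if and only if their invariant-factor lists agree; the partition into similarity classes is {M1, M2, M5}, {M3}, {M4}.

3 classes: {M1, M2, M5}, {M3}, {M4}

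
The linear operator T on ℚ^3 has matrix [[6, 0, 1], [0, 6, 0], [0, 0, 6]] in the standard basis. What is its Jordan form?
J = [[6, 1, 0], [0, 6, 0], [0, 0, 6]]

The characteristic polynomial is det(xI - A) = (x - 6)^3, so the eigenvalues are 6 (algebraic multiplicity 3).

For λ = 6: rank(A - 6I) = 1, rank((A - 6I)^2) = 0. The eigenspace has dimension 3 - 1 = 2, so there are 2 Jordan blocks; the rank sequence gives block sizes [2, 1].

Assembling the blocks gives the Jordan form J above.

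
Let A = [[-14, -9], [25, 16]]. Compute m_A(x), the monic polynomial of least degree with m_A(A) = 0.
The characteristic polynomial factors as (x - 1)^2. The minimal polynomial is ∏(x - λ)^{k_λ} where k_λ is the size of the largest Jordan block at λ.

For λ = 1: rank(A - I) = 1, and the largest Jordan block has size 2 (the smallest k with rank((A - I)^k) = rank((A - I)^(k+1))).

So m_A(x) = (x - 1)^2.

m_A(x) = (x - 1)^2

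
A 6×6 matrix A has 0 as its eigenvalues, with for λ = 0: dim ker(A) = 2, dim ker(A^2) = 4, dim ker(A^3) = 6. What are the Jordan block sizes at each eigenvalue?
λ = 0: successive nullity increments [2, 2, 2] count blocks of size ≥ k; block sizes are [3, 3].

Jordan blocks: (0, 3), (0, 3)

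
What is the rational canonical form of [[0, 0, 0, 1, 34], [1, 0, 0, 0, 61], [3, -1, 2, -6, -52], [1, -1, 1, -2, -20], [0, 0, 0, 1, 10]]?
R = [[0, 0, 0, 0, 24], [1, 0, 0, 0, 62], [0, 1, 0, 0, -29], [0, 0, 1, 0, -21], [0, 0, 0, 1, 10]]

The invariant factors of A (the non-unit diagonal entries of the Smith normal form of xI - A over ℚ[x]) are (x - 6)(x - 4)(x^3 - 3x - 1), each dividing the next. The characteristic polynomial is their product, (x - 6)(x - 4)(x^3 - 3x - 1).

The rational canonical form is the block-diagonal matrix of companion matrices C(f_i):
R = [[0, 0, 0, 0, 24], [1, 0, 0, 0, 62], [0, 1, 0, 0, -29], [0, 0, 1, 0, -21], [0, 0, 0, 1, 10]].

Note the characteristic polynomial does not split into linear factors over ℚ, so A has no Jordan form over ℚ; the rational canonical form exists over any field.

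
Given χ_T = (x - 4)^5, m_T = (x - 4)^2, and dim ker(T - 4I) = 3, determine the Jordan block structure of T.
Jordan blocks: (4, 2), (4, 2), (4, 1)

λ = 4: algebraic multiplicity 5 (exponent in χ_T), largest block size 2 (exponent in m_T), 3 blocks (geometric multiplicity). These force block sizes [2, 2, 1].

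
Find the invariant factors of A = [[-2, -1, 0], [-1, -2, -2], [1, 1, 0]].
(x + 1)^2(x + 2)

The Jordan structure of A has elementary divisors (x + 2), (x + 1)^2. Arranging the block sizes at each eigenvalue in decreasing order and taking row products gives the invariant factors.

Invariant factors (smallest first, each dividing the next): (x + 1)^2(x + 2).

Check: the last factor (x + 1)^2(x + 2) is the minimal polynomial, and the product (x + 1)^2(x + 2) is the characteristic polynomial.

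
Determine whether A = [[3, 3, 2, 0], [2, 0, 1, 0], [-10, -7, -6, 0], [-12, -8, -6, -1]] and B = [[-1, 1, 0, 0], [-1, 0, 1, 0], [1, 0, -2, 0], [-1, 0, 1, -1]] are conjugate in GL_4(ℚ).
Two matrices over a field are similar if and only if they have the same invariant factors.

Both A and B have characteristic polynomial (x + 1)^4 and minimal polynomial (x + 1)^3. Computing further, both have invariant factors x + 1, (x + 1)^3. Hence A and B are similar.

Yes.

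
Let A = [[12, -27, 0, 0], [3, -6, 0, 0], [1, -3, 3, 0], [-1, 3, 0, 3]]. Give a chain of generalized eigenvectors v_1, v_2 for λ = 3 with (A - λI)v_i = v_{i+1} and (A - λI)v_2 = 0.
v_1 = [[-4, -1, -1, 0]]^T, v_2 = [[-9, -3, -1, 1]]^T

We seek v_1 ∈ ker((A - 3I)^2) \ ker(A - 3I), then set v_{i+1} = (A - 3I) v_i.

One such chain is v_1 = [[-4, -1, -1, 0]]^T, v_2 = [[-9, -3, -1, 1]]^T. Check: (A - 3I) v_2 = [[0, 0, 0, 0]]^T = 0.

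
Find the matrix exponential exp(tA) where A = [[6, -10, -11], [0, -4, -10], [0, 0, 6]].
A has Jordan form J = [[-4, 0, 0], [0, 6, 1], [0, 0, 6]] with A = PJP^{-1}, so e^{tA} = P e^{tJ} P^{-1}.

For a Jordan block J_k(λ), e^{tJ_k(λ)} = e^{λt} · (I + tN + t^2 N^2/2! + ... + t^{k-1} N^{k-1}/(k-1)!) where N is the nilpotent superdiagonal part.

Assembling the blocks and conjugating back gives the entries of e^{tA} as shown above.

e^{tA} = [[e^{6*t}, (1 - e^{10*t})*e^{-4*t}, (-(t + 1)*e^{10*t} + 1)*e^{-4*t}], [0, e^{-4*t}, (1 - e^{10*t})*e^{-4*t}], [0, 0, e^{6*t}]]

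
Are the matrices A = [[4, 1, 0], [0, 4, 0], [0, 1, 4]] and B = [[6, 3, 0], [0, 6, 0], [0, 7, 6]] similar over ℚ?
trace(A) = 12 but trace(B) = 18. The trace is a similarity invariant, so A and B are not similar.

No.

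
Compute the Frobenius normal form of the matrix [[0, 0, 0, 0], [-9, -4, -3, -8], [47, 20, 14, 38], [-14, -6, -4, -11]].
The invariant factors of A (the non-unit diagonal entries of the Smith normal form of xI - A over ℚ[x]) are x^2(x - 1)(x + 2), each dividing the next. The characteristic polynomial is their product, x^2(x - 1)(x + 2).

The rational canonical form is the block-diagonal matrix of companion matrices C(f_i):
R = [[0, 0, 0, 0], [1, 0, 0, 0], [0, 1, 0, 2], [0, 0, 1, -1]].

R = [[0, 0, 0, 0], [1, 0, 0, 0], [0, 1, 0, 2], [0, 0, 1, -1]]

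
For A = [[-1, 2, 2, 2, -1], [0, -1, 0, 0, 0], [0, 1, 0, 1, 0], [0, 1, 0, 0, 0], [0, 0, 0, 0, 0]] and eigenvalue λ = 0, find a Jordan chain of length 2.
v_1 = [[0, 0, 0, 1, 0]]^T, v_2 = [[2, 0, 1, 0, 0]]^T

We seek v_1 ∈ ker(A^2) \ ker(A), then set v_{i+1} = A v_i.

One such chain is v_1 = [[0, 0, 0, 1, 0]]^T, v_2 = [[2, 0, 1, 0, 0]]^T. Check: A v_2 = [[0, 0, 0, 0, 0]]^T = 0.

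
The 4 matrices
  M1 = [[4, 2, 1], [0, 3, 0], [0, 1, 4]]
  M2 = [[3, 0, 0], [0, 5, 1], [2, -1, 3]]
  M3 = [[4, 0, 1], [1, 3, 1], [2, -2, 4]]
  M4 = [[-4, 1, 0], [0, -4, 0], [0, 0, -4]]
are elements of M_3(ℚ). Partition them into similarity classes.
2 classes: {M1, M2, M3}, {M4}

Characteristic polynomials: χ_{M1} = (x - 4)^2(x - 3), χ_{M2} = (x - 4)^2(x - 3), χ_{M3} = (x - 4)^2(x - 3), χ_{M4} = (x + 4)^3.

{M1, M2, M3}: invariant factors (x - 4)^2(x - 3).

{M4}: invariant factors x + 4, (x + 4)^2.

Matrices are similar if and only if their invariant-factor lists agree; the partition into similarity classes is {M1, M2, M3}, {M4}.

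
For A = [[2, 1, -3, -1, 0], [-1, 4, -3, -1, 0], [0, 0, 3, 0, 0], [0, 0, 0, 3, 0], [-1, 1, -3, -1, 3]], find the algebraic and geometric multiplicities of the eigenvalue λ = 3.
algebraic multiplicity 5, geometric multiplicity 4

The characteristic polynomial is (x - 3)^5, so the factor x - 3 appears with exponent 5: the algebraic multiplicity is 5.

rank(A - 3I) = 1, so the eigenspace has dimension 5 - 1 = 4: the geometric multiplicity is 4.

Since 4 < 5, A is not diagonalizable.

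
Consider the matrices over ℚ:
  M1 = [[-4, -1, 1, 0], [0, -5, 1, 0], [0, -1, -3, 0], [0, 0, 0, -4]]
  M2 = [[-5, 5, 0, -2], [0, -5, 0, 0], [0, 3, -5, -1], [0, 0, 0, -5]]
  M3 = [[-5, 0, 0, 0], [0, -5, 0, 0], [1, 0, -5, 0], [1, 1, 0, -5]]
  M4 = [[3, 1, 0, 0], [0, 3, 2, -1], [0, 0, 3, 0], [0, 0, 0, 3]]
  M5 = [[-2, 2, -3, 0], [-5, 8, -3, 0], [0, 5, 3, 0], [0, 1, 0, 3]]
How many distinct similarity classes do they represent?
3 classes: {M1}, {M2, M3}, {M4, M5}

Characteristic polynomials: χ_{M1} = (x + 4)^4, χ_{M2} = (x + 5)^4, χ_{M3} = (x + 5)^4, χ_{M4} = (x - 3)^4, χ_{M5} = (x - 3)^4.

{M1}: invariant factors x + 4, x + 4, (x + 4)^2.

{M2, M3}: invariant factors (x + 5)^2, (x + 5)^2.

{M4, M5}: invariant factors x - 3, (x - 3)^3.

Matrices are similar if and only if their invariant-factor lists agree; the partition into similarity classes is {M1}, {M2, M3}, {M4, M5}.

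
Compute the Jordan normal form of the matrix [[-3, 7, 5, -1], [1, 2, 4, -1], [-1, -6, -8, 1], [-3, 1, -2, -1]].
J = [[-4, 1, 0, 0], [0, -4, 0, 0], [0, 0, -1, 1], [0, 0, 0, -1]]

The characteristic polynomial is det(xI - A) = (x + 1)^2(x + 4)^2, so the eigenvalues are -4 (algebraic multiplicity 2), -1 (algebraic multiplicity 2).

For λ = -4: rank(A + 4I) = 3, rank((A + 4I)^2) = 2. The eigenspace has dimension 4 - 3 = 1, so there is 1 Jordan block; the rank sequence gives block sizes [2].

For λ = -1: rank(A + I) = 3, rank((A + I)^2) = 2. The eigenspace has dimension 4 - 3 = 1, so there is 1 Jordan block; the rank sequence gives block sizes [2].

Assembling the blocks gives the Jordan form J above.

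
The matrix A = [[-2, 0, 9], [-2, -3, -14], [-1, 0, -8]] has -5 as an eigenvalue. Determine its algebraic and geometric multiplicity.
algebraic multiplicity 2, geometric multiplicity 1

The characteristic polynomial is (x + 3)(x + 5)^2, so the factor x + 5 appears with exponent 2: the algebraic multiplicity is 2.

rank(A + 5I) = 2, so the eigenspace has dimension 3 - 2 = 1: the geometric multiplicity is 1.

Since 1 < 2, A is not diagonalizable.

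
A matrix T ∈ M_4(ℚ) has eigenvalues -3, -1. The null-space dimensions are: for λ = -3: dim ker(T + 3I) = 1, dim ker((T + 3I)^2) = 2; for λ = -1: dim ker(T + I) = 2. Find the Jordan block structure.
λ = -3: successive nullity increments [1, 1] count blocks of size ≥ k; block sizes are [2].
λ = -1: successive nullity increments [2] count blocks of size ≥ k; block sizes are [1, 1].

Jordan blocks: (-3, 2), (-1, 1), (-1, 1)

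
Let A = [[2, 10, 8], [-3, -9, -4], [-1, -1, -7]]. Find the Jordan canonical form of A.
The characteristic polynomial is det(xI - A) = (x + 4)(x + 5)^2, so the eigenvalues are -5 (algebraic multiplicity 2), -4 (algebraic multiplicity 1).

For λ = -5: rank(A + 5I) = 2, rank((A + 5I)^2) = 1. The eigenspace has dimension 3 - 2 = 1, so there is 1 Jordan block; the rank sequence gives block sizes [2].

For λ = -4: algebraic multiplicity 1 gives one 1×1 block.

Assembling the blocks gives the Jordan form J above.

J = [[-5, 1, 0], [0, -5, 0], [0, 0, -4]]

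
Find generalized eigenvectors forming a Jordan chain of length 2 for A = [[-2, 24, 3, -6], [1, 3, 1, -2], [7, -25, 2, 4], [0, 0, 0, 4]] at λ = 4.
We seek v_1 ∈ ker((A - 4I)^2) \ ker(A - 4I), then set v_{i+1} = (A - 4I) v_i.

One such chain is v_1 = [[0, 0, -3, -2]]^T, v_2 = [[3, 1, -2, 0]]^T. Check: (A - 4I) v_2 = [[0, 0, 0, 0]]^T = 0.

v_1 = [[0, 0, -3, -2]]^T, v_2 = [[3, 1, -2, 0]]^T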